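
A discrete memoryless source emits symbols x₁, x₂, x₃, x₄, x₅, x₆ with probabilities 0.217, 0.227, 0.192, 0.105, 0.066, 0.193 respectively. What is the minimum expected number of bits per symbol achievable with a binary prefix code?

2.534 bits/symbol

Repeatedly combine the two least-probable nodes; the expected code length is the sum of the merged weights.
merge 33/500 + 21/200 → 171/1000
merge 171/1000 + 24/125 → 363/1000
merge 193/1000 + 217/1000 → 41/100
merge 227/1000 + 363/1000 → 59/100
merge 41/100 + 59/100 → 1
L = 171/1000 + 363/1000 + 41/100 + 59/100 + 1 = 1267/500 = 2.534 bits/symbol.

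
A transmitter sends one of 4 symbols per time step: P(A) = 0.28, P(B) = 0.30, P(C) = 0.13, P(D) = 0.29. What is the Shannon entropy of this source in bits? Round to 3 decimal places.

1.936 bits

H = −Σ pᵢ log₂ pᵢ.
−0.28·log₂(0.28) = 0.5142
−0.30·log₂(0.30) = 0.5211
−0.13·log₂(0.13) = 0.3826
−0.29·log₂(0.29) = 0.5179
Sum ≈ 1.9359 → 1.936 bits.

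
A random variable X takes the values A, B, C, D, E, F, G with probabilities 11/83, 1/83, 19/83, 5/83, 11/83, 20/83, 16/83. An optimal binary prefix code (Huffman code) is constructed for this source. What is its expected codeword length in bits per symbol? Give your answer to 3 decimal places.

2.602 bits/symbol

Repeatedly combine the two least-probable nodes; the expected code length is the sum of the merged weights.
merge 1/83 + 5/83 → 6/83
merge 6/83 + 11/83 → 17/83
merge 11/83 + 16/83 → 27/83
merge 17/83 + 19/83 → 36/83
merge 20/83 + 27/83 → 47/83
merge 36/83 + 47/83 → 1
L = 6/83 + 17/83 + 27/83 + 36/83 + 47/83 + 1 = 216/83 ≈ 2.602 bits/symbol.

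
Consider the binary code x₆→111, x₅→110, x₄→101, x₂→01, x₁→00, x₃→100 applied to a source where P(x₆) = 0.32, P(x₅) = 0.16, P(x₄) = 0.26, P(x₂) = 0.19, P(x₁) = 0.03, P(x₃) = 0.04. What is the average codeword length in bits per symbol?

2.78 bits/symbol

L̄ = Σ pᵢ·ℓᵢ = 0.32·3 + 0.16·3 + 0.26·3 + 0.19·2 + 0.03·2 + 0.04·3 = 2.78 bits/symbol.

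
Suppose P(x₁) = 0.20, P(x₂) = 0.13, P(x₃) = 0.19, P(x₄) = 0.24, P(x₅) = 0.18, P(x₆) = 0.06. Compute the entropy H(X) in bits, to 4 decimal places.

H = −Σ pᵢ log₂ pᵢ.
−0.20·log₂(0.20) = 0.4644
−0.13·log₂(0.13) = 0.3826
−0.19·log₂(0.19) = 0.4552
−0.24·log₂(0.24) = 0.4941
−0.18·log₂(0.18) = 0.4453
−0.06·log₂(0.06) = 0.2435
Sum ≈ 2.4852 → 2.4852 bits.

2.4852 bits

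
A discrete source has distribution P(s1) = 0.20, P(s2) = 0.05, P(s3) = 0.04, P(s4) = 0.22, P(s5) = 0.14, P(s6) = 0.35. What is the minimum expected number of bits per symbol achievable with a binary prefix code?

Repeatedly combine the two least-probable nodes; the expected code length is the sum of the merged weights.
merge 1/25 + 1/20 → 9/100
merge 9/100 + 7/50 → 23/100
merge 1/5 + 11/50 → 21/50
merge 23/100 + 7/20 → 29/50
merge 21/50 + 29/50 → 1
L = 9/100 + 23/100 + 21/50 + 29/50 + 1 = 58/25 = 2.32 bits/symbol.

2.32 bits/symbol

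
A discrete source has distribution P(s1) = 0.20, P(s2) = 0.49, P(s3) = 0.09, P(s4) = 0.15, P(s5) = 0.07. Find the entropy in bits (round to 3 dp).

1.960 bits

H = −Σ pᵢ log₂ pᵢ.
−0.20·log₂(0.20) = 0.4644
−0.49·log₂(0.49) = 0.5043
−0.09·log₂(0.09) = 0.3127
−0.15·log₂(0.15) = 0.4105
−0.07·log₂(0.07) = 0.2686
Sum ≈ 1.9604 → 1.960 bits.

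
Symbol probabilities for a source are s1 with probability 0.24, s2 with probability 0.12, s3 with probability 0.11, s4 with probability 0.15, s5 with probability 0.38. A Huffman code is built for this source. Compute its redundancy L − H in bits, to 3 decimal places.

Entropy H = −Σ p log₂ p ≈ 2.1525 bits.
Huffman merges: 11/100+3/25→23/100; 3/20+23/100→19/50; 6/25+19/50→31/50; 19/50+31/50→1. L = 223/100 ≈ 2.2300.
L − H = 2.2300 − 2.1525 = 0.078 bits.

0.078 bits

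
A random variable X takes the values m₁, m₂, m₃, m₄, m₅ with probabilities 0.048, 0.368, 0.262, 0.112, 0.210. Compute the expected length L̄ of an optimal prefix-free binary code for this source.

Repeatedly combine the two least-probable nodes; the expected code length is the sum of the merged weights.
merge 6/125 + 14/125 → 4/25
merge 4/25 + 21/100 → 37/100
merge 131/500 + 46/125 → 63/100
merge 37/100 + 63/100 → 1
L = 4/25 + 37/100 + 63/100 + 1 = 54/25 = 2.16 bits/symbol.

2.16 bits/symbol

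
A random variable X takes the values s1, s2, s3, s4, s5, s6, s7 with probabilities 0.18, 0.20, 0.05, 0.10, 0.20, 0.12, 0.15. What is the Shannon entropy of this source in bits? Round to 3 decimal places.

H = −Σ pᵢ log₂ pᵢ.
−0.18·log₂(0.18) = 0.4453
−0.20·log₂(0.20) = 0.4644
−0.05·log₂(0.05) = 0.2161
−0.10·log₂(0.10) = 0.3322
−0.20·log₂(0.20) = 0.4644
−0.12·log₂(0.12) = 0.3671
−0.15·log₂(0.15) = 0.4105
Sum ≈ 2.7000 → 2.700 bits.

2.700 bits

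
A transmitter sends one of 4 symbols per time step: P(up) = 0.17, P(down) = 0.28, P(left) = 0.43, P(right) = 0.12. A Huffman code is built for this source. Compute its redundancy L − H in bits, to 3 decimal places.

0.021 bits

Entropy H = −Σ p log₂ p ≈ 1.8394 bits.
Huffman merges: 3/25+17/100→29/100; 7/25+29/100→57/100; 43/100+57/100→1. L = 93/50 ≈ 1.8600.
L − H = 1.8600 − 1.8394 = 0.021 bits.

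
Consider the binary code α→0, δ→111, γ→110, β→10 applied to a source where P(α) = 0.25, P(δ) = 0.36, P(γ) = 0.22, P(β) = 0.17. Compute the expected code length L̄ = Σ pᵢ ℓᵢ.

2.33 bits/symbol

L̄ = Σ pᵢ·ℓᵢ = 0.25·1 + 0.36·3 + 0.22·3 + 0.17·2 = 2.33 bits/symbol.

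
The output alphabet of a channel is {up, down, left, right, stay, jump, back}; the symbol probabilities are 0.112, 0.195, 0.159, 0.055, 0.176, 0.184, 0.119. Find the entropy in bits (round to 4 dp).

2.7215 bits

H = −Σ pᵢ log₂ pᵢ.
−0.112·log₂(0.112) = 0.3537
−0.195·log₂(0.195) = 0.4599
−0.159·log₂(0.159) = 0.4218
−0.055·log₂(0.055) = 0.2301
−0.176·log₂(0.176) = 0.4411
−0.184·log₂(0.184) = 0.4494
−0.119·log₂(0.119) = 0.3654
Sum ≈ 2.7215 → 2.7215 bits.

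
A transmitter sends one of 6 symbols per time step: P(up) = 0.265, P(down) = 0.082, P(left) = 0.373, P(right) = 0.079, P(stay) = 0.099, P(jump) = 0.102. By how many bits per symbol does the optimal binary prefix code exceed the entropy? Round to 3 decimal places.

0.061 bits

Entropy H = −Σ p log₂ p ≈ 2.2898 bits.
Huffman merges: 79/1000+41/500→161/1000; 99/1000+51/500→201/1000; 161/1000+201/1000→181/500; 53/200+181/500→627/1000; 373/1000+627/1000→1. L = 2351/1000 ≈ 2.3510.
L − H = 2.3510 − 2.2898 = 0.061 bits.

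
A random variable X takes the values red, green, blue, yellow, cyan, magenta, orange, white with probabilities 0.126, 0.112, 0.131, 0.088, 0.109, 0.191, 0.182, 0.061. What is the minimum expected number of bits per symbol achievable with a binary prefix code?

Repeatedly combine the two least-probable nodes; the expected code length is the sum of the merged weights.
merge 61/1000 + 11/125 → 149/1000
merge 109/1000 + 14/125 → 221/1000
merge 63/500 + 131/1000 → 257/1000
merge 149/1000 + 91/500 → 331/1000
merge 191/1000 + 221/1000 → 103/250
merge 257/1000 + 331/1000 → 147/250
merge 103/250 + 147/250 → 1
L = 149/1000 + 221/1000 + 257/1000 + 331/1000 + 103/250 + 147/250 + 1 = 1479/500 = 2.958 bits/symbol.

2.958 bits/symbol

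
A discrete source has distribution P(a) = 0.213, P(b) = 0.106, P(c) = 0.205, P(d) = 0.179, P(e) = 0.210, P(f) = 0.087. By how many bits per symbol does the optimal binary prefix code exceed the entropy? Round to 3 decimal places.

0.054 bits

Entropy H = −Σ p log₂ p ≈ 2.5107 bits.
Huffman merges: 87/1000+53/500→193/1000; 179/1000+193/1000→93/250; 41/200+21/100→83/200; 213/1000+93/250→117/200; 83/200+117/200→1. L = 513/200 ≈ 2.5650.
L − H = 2.5650 − 2.5107 = 0.054 bits.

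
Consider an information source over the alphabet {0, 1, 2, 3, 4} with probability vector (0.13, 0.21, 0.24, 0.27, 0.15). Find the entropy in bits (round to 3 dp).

H = −Σ pᵢ log₂ pᵢ.
−0.13·log₂(0.13) = 0.3826
−0.21·log₂(0.21) = 0.4728
−0.24·log₂(0.24) = 0.4941
−0.27·log₂(0.27) = 0.5100
−0.15·log₂(0.15) = 0.4105
Sum ≈ 2.2702 → 2.270 bits.

2.270 bits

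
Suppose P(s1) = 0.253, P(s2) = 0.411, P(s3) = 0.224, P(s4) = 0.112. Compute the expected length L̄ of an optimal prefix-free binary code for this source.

1.925 bits/symbol

Repeatedly combine the two least-probable nodes; the expected code length is the sum of the merged weights.
merge 14/125 + 28/125 → 42/125
merge 253/1000 + 42/125 → 589/1000
merge 411/1000 + 589/1000 → 1
L = 42/125 + 589/1000 + 1 = 77/40 = 1.925 bits/symbol.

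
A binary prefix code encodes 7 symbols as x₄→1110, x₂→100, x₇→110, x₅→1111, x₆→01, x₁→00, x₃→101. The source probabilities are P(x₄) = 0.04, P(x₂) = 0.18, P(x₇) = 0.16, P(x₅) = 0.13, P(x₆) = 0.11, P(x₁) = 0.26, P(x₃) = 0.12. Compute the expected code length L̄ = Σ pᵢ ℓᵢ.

2.8 bits/symbol

L̄ = Σ pᵢ·ℓᵢ = 0.04·4 + 0.18·3 + 0.16·3 + 0.13·4 + 0.11·2 + 0.26·2 + 0.12·3 = 2.8 bits/symbol.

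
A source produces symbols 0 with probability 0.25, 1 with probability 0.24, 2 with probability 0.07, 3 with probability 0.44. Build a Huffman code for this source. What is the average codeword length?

1.87 bits/symbol

Repeatedly combine the two least-probable nodes; the expected code length is the sum of the merged weights.
merge 7/100 + 6/25 → 31/100
merge 1/4 + 31/100 → 14/25
merge 11/25 + 14/25 → 1
L = 31/100 + 14/25 + 1 = 187/100 = 1.87 bits/symbol.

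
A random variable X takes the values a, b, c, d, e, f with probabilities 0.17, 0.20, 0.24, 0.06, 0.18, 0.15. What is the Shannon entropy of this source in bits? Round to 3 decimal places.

2.492 bits

H = −Σ pᵢ log₂ pᵢ.
−0.17·log₂(0.17) = 0.4346
−0.20·log₂(0.20) = 0.4644
−0.24·log₂(0.24) = 0.4941
−0.06·log₂(0.06) = 0.2435
−0.18·log₂(0.18) = 0.4453
−0.15·log₂(0.15) = 0.4105
Sum ≈ 2.4925 → 2.492 bits.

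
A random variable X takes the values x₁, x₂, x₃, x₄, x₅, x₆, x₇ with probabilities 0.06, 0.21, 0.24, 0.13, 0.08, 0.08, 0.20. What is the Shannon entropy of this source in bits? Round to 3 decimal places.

H = −Σ pᵢ log₂ pᵢ.
−0.06·log₂(0.06) = 0.2435
−0.21·log₂(0.21) = 0.4728
−0.24·log₂(0.24) = 0.4941
−0.13·log₂(0.13) = 0.3826
−0.08·log₂(0.08) = 0.2915
−0.08·log₂(0.08) = 0.2915
−0.20·log₂(0.20) = 0.4644
Sum ≈ 2.6405 → 2.641 bits.

2.641 bits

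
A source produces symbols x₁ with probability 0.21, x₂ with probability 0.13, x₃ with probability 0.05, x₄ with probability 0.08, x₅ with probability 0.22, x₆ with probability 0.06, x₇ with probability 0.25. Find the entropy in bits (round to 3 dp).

H = −Σ pᵢ log₂ pᵢ.
−0.21·log₂(0.21) = 0.4728
−0.13·log₂(0.13) = 0.3826
−0.05·log₂(0.05) = 0.2161
−0.08·log₂(0.08) = 0.2915
−0.22·log₂(0.22) = 0.4806
−0.06·log₂(0.06) = 0.2435
−0.25·log₂(0.25) = 0.5000
Sum ≈ 2.5872 → 2.587 bits.

2.587 bits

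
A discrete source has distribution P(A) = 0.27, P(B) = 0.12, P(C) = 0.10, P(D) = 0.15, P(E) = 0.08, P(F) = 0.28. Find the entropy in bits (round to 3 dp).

H = −Σ pᵢ log₂ pᵢ.
−0.27·log₂(0.27) = 0.5100
−0.12·log₂(0.12) = 0.3671
−0.10·log₂(0.10) = 0.3322
−0.15·log₂(0.15) = 0.4105
−0.08·log₂(0.08) = 0.2915
−0.28·log₂(0.28) = 0.5142
Sum ≈ 2.4256 → 2.426 bits.

2.426 bits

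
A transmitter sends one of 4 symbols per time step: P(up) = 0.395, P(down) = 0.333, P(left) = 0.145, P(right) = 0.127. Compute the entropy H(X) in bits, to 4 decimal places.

H = −Σ pᵢ log₂ pᵢ.
−0.395·log₂(0.395) = 0.5293
−0.333·log₂(0.333) = 0.5283
−0.145·log₂(0.145) = 0.4040
−0.127·log₂(0.127) = 0.3781
Sum ≈ 1.8396 → 1.8396 bits.

1.8396 bits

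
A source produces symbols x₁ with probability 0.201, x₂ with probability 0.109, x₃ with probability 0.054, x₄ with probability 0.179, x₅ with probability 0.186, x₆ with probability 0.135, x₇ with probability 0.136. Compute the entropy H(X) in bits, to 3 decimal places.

H = −Σ pᵢ log₂ pᵢ.
−0.201·log₂(0.201) = 0.4653
−0.109·log₂(0.109) = 0.3485
−0.054·log₂(0.054) = 0.2274
−0.179·log₂(0.179) = 0.4443
−0.186·log₂(0.186) = 0.4514
−0.135·log₂(0.135) = 0.3900
−0.136·log₂(0.136) = 0.3915
Sum ≈ 2.7183 → 2.718 bits.

2.718 bits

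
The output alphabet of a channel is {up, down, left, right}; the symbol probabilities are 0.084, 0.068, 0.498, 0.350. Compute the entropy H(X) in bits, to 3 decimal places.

H = −Σ pᵢ log₂ pᵢ.
−0.084·log₂(0.084) = 0.3002
−0.068·log₂(0.068) = 0.2637
−0.498·log₂(0.498) = 0.5009
−0.350·log₂(0.350) = 0.5301
Sum ≈ 1.5949 → 1.595 bits.

1.595 bits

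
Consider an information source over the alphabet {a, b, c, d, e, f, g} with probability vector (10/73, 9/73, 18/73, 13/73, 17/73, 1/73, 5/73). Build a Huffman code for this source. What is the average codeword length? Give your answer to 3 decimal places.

2.603 bits/symbol

Repeatedly combine the two least-probable nodes; the expected code length is the sum of the merged weights.
merge 1/73 + 5/73 → 6/73
merge 6/73 + 9/73 → 15/73
merge 10/73 + 13/73 → 23/73
merge 15/73 + 17/73 → 32/73
merge 18/73 + 23/73 → 41/73
merge 32/73 + 41/73 → 1
L = 6/73 + 15/73 + 23/73 + 32/73 + 41/73 + 1 = 190/73 ≈ 2.603 bits/symbol.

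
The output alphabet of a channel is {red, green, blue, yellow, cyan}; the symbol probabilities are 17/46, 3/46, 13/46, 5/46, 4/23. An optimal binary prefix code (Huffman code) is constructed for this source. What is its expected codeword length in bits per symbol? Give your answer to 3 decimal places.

Repeatedly combine the two least-probable nodes; the expected code length is the sum of the merged weights.
merge 3/46 + 5/46 → 4/23
merge 4/23 + 4/23 → 8/23
merge 13/46 + 8/23 → 29/46
merge 17/46 + 29/46 → 1
L = 4/23 + 8/23 + 29/46 + 1 = 99/46 ≈ 2.152 bits/symbol.

2.152 bits/symbol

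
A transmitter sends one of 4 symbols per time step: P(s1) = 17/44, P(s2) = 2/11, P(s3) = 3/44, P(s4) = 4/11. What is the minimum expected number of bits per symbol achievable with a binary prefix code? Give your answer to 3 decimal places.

Repeatedly combine the two least-probable nodes; the expected code length is the sum of the merged weights.
merge 3/44 + 2/11 → 1/4
merge 1/4 + 4/11 → 27/44
merge 17/44 + 27/44 → 1
L = 1/4 + 27/44 + 1 = 41/22 ≈ 1.864 bits/symbol.

1.864 bits/symbol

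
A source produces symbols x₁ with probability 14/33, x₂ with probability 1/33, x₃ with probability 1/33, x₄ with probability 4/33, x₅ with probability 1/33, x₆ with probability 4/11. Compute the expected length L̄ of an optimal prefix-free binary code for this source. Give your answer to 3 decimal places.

1.939 bits/symbol

Repeatedly combine the two least-probable nodes; the expected code length is the sum of the merged weights.
merge 1/33 + 1/33 → 2/33
merge 1/33 + 2/33 → 1/11
merge 1/11 + 4/33 → 7/33
merge 7/33 + 4/11 → 19/33
merge 14/33 + 19/33 → 1
L = 2/33 + 1/11 + 7/33 + 19/33 + 1 = 64/33 ≈ 1.939 bits/symbol.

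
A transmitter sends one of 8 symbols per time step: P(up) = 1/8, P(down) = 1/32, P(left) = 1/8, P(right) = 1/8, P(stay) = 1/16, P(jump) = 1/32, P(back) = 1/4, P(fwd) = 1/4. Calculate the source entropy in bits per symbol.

2.6875 bits

Each probability is a power of 1/2, so log₂(1/p) is an integer.
H = Σ p·log₂(1/p) = 1/8·3 + 1/32·5 + 1/8·3 + 1/8·3 + 1/16·4 + 1/32·5 + 1/4·2 + 1/4·2 = 2.6875 bits.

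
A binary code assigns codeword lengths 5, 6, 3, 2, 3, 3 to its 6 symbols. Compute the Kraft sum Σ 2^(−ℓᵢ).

With common denominator 2^6 = 64: Σ 2^(−ℓᵢ) = 2/64 + 1/64 + 8/64 + 16/64 + 8/64 + 8/64 = 43/64 = 0.671875.

0.671875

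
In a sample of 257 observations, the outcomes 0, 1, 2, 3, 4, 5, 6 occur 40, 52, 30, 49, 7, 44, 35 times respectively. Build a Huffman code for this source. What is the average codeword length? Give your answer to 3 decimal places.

2.751 bits/symbol

Probabilities are the counts divided by 257.
Repeatedly combine the two least-probable nodes; the expected code length is the sum of the merged weights.
merge 7/257 + 30/257 → 37/257
merge 35/257 + 37/257 → 72/257
merge 40/257 + 44/257 → 84/257
merge 49/257 + 52/257 → 101/257
merge 72/257 + 84/257 → 156/257
merge 101/257 + 156/257 → 1
L = 37/257 + 72/257 + 84/257 + 101/257 + 156/257 + 1 = 707/257 ≈ 2.751 bits/symbol.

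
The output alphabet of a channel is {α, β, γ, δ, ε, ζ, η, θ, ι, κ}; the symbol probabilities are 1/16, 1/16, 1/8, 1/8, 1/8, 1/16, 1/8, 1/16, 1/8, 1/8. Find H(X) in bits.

3.25 bits

Each probability is a power of 1/2, so log₂(1/p) is an integer.
H = Σ p·log₂(1/p) = 1/16·4 + 1/16·4 + 1/8·3 + 1/8·3 + 1/8·3 + 1/16·4 + 1/8·3 + 1/16·4 + 1/8·3 + 1/8·3 = 3.25 bits.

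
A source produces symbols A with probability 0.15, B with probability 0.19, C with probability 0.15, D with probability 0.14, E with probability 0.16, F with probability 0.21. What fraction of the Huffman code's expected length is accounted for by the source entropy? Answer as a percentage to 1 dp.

Entropy H = −Σ p log₂ p ≈ 2.5693 bits.
Huffman merges: 7/50+3/20→29/100; 3/20+4/25→31/100; 19/100+21/100→2/5; 29/100+31/100→3/5; 2/5+3/5→1. L = 13/5 ≈ 2.6000.
Efficiency = H/L = 2.5693/2.6000 = 98.8%.

98.8%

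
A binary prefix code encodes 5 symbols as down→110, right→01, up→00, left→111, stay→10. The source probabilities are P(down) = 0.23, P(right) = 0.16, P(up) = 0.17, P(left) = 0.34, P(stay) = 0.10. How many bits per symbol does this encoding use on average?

L̄ = Σ pᵢ·ℓᵢ = 0.23·3 + 0.16·2 + 0.17·2 + 0.34·3 + 0.10·2 = 2.57 bits/symbol.

2.57 bits/symbol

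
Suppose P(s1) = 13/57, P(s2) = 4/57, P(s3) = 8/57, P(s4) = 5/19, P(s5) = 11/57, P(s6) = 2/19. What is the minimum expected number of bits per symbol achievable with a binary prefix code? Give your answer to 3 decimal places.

2.491 bits/symbol

Repeatedly combine the two least-probable nodes; the expected code length is the sum of the merged weights.
merge 4/57 + 2/19 → 10/57
merge 8/57 + 10/57 → 6/19
merge 11/57 + 13/57 → 8/19
merge 5/19 + 6/19 → 11/19
merge 8/19 + 11/19 → 1
L = 10/57 + 6/19 + 8/19 + 11/19 + 1 = 142/57 ≈ 2.491 bits/symbol.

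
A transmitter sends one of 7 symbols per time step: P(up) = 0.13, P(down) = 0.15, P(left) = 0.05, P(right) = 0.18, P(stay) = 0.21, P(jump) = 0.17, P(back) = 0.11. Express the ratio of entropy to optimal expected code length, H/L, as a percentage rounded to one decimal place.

Entropy H = −Σ p log₂ p ≈ 2.7123 bits.
Huffman merges: 1/20+11/100→4/25; 13/100+3/20→7/25; 4/25+17/100→33/100; 9/50+21/100→39/100; 7/25+33/100→61/100; 39/100+61/100→1. L = 277/100 ≈ 2.7700.
Efficiency = H/L = 2.7123/2.7700 = 97.9%.

97.9%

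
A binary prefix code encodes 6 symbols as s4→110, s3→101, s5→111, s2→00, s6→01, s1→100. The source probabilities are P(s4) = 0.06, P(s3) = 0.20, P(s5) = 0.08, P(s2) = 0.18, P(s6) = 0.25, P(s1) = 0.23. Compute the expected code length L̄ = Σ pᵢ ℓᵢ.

L̄ = Σ pᵢ·ℓᵢ = 0.06·3 + 0.20·3 + 0.08·3 + 0.18·2 + 0.25·2 + 0.23·3 = 2.57 bits/symbol.

2.57 bits/symbol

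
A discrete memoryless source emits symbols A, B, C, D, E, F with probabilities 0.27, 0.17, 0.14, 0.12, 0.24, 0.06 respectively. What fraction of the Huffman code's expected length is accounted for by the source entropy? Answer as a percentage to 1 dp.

98.3%

Entropy H = −Σ p log₂ p ≈ 2.4465 bits.
Huffman merges: 3/50+3/25→9/50; 7/50+17/100→31/100; 9/50+6/25→21/50; 27/100+31/100→29/50; 21/50+29/50→1. L = 249/100 ≈ 2.4900.
Efficiency = H/L = 2.4465/2.4900 = 98.3%.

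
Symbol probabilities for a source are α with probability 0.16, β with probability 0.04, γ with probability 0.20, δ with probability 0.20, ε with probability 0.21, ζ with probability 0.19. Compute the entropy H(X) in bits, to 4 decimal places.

H = −Σ pᵢ log₂ pᵢ.
−0.16·log₂(0.16) = 0.4230
−0.04·log₂(0.04) = 0.1858
−0.20·log₂(0.20) = 0.4644
−0.20·log₂(0.20) = 0.4644
−0.21·log₂(0.21) = 0.4728
−0.19·log₂(0.19) = 0.4552
Sum ≈ 2.4656 → 2.4656 bits.

2.4656 bits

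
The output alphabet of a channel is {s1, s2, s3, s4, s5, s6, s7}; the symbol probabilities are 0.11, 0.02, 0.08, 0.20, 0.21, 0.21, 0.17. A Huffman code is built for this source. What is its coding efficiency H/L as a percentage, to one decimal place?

97.0%

Entropy H = −Σ p log₂ p ≈ 2.5993 bits.
Huffman merges: 1/50+2/25→1/10; 1/10+11/100→21/100; 17/100+1/5→37/100; 21/100+21/100→21/50; 21/100+37/100→29/50; 21/50+29/50→1. L = 67/25 ≈ 2.6800.
Efficiency = H/L = 2.5993/2.6800 = 97.0%.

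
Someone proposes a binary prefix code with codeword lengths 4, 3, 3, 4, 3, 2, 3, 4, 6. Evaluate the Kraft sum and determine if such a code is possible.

0.953125; yes

With common denominator 2^6 = 64: Σ 2^(−ℓᵢ) = 4/64 + 8/64 + 8/64 + 4/64 + 8/64 + 16/64 + 8/64 + 4/64 + 1/64 = 61/64 = 0.953125.
Kraft's inequality requires Σ ≤ 1; here Σ = 0.953125 ≤ 1, so such a prefix code exists.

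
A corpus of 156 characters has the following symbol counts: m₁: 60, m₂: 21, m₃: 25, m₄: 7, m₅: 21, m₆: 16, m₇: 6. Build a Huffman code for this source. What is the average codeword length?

2.5 bits/symbol

Probabilities are the counts divided by 156.
Repeatedly combine the two least-probable nodes; the expected code length is the sum of the merged weights.
merge 1/26 + 7/156 → 1/12
merge 1/12 + 4/39 → 29/156
merge 7/52 + 7/52 → 7/26
merge 25/156 + 29/156 → 9/26
merge 7/26 + 9/26 → 8/13
merge 5/13 + 8/13 → 1
L = 1/12 + 29/156 + 7/26 + 9/26 + 8/13 + 1 = 5/2 = 2.5 bits/symbol.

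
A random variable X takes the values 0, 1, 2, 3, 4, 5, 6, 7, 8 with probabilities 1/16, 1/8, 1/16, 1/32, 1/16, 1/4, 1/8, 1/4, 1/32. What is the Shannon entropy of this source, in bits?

2.8125 bits

Each probability is a power of 1/2, so log₂(1/p) is an integer.
H = Σ p·log₂(1/p) = 1/16·4 + 1/8·3 + 1/16·4 + 1/32·5 + 1/16·4 + 1/4·2 + 1/8·3 + 1/4·2 + 1/32·5 = 2.8125 bits.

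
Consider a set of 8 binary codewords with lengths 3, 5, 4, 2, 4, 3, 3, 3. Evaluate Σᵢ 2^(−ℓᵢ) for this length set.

With common denominator 2^5 = 32: Σ 2^(−ℓᵢ) = 4/32 + 1/32 + 2/32 + 8/32 + 2/32 + 4/32 + 4/32 + 4/32 = 29/32 = 0.90625.

0.90625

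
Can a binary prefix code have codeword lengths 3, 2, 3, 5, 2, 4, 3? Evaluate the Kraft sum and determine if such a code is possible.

0.96875; yes

With common denominator 2^5 = 32: Σ 2^(−ℓᵢ) = 4/32 + 8/32 + 4/32 + 1/32 + 8/32 + 2/32 + 4/32 = 31/32 = 0.96875.
Kraft's inequality requires Σ ≤ 1; here Σ = 0.96875 ≤ 1, so such a prefix code exists.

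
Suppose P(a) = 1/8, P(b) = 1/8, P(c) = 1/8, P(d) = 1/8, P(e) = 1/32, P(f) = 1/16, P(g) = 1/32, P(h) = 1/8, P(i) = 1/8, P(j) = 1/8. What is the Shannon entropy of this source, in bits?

3.1875 bits

Each probability is a power of 1/2, so log₂(1/p) is an integer.
H = Σ p·log₂(1/p) = 1/8·3 + 1/8·3 + 1/8·3 + 1/8·3 + 1/32·5 + 1/16·4 + 1/32·5 + 1/8·3 + 1/8·3 + 1/8·3 = 3.1875 bits.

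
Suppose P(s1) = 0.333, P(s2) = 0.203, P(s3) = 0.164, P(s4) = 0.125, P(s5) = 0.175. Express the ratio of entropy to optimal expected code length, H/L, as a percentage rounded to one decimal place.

Entropy H = −Σ p log₂ p ≈ 2.2381 bits.
Huffman merges: 1/8+41/250→289/1000; 7/40+203/1000→189/500; 289/1000+333/1000→311/500; 189/500+311/500→1. L = 2289/1000 ≈ 2.2890.
Efficiency = H/L = 2.2381/2.2890 = 97.8%.

97.8%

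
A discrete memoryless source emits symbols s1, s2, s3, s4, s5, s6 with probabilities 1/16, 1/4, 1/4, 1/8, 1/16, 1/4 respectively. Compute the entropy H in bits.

Each probability is a power of 1/2, so log₂(1/p) is an integer.
H = Σ p·log₂(1/p) = 1/16·4 + 1/4·2 + 1/4·2 + 1/8·3 + 1/16·4 + 1/4·2 = 2.375 bits.

2.375 bits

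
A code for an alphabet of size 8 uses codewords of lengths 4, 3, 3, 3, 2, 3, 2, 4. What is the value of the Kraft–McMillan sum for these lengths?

1.125

With common denominator 2^4 = 16: Σ 2^(−ℓᵢ) = 1/16 + 2/16 + 2/16 + 2/16 + 4/16 + 2/16 + 4/16 + 1/16 = 18/16 = 1.125.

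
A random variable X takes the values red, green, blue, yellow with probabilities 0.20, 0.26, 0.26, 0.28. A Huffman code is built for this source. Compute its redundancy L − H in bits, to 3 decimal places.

Entropy H = −Σ p log₂ p ≈ 1.9892 bits.
Huffman merges: 1/5+13/50→23/50; 13/50+7/25→27/50; 23/50+27/50→1. L = 2 ≈ 2.0000.
L − H = 2.0000 − 1.9892 = 0.011 bits.

0.011 bits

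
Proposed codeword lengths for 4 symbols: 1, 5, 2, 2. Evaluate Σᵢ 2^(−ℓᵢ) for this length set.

With common denominator 2^5 = 32: Σ 2^(−ℓᵢ) = 16/32 + 1/32 + 8/32 + 8/32 = 33/32 = 1.03125.

1.03125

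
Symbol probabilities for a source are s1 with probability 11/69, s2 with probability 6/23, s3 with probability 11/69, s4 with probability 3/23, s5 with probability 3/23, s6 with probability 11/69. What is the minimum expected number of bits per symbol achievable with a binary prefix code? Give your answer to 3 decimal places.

Repeatedly combine the two least-probable nodes; the expected code length is the sum of the merged weights.
merge 3/23 + 3/23 → 6/23
merge 11/69 + 11/69 → 22/69
merge 11/69 + 6/23 → 29/69
merge 6/23 + 22/69 → 40/69
merge 29/69 + 40/69 → 1
L = 6/23 + 22/69 + 29/69 + 40/69 + 1 = 178/69 ≈ 2.580 bits/symbol.

2.580 bits/symbol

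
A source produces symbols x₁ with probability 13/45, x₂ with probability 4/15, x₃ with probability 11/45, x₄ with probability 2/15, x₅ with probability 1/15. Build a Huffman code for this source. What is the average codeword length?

2.2 bits/symbol

Repeatedly combine the two least-probable nodes; the expected code length is the sum of the merged weights.
merge 1/15 + 2/15 → 1/5
merge 1/5 + 11/45 → 4/9
merge 4/15 + 13/45 → 5/9
merge 4/9 + 5/9 → 1
L = 1/5 + 4/9 + 5/9 + 1 = 11/5 = 2.2 bits/symbol.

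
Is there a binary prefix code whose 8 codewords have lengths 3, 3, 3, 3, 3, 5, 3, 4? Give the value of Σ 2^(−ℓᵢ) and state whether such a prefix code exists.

0.84375; yes

With common denominator 2^5 = 32: Σ 2^(−ℓᵢ) = 4/32 + 4/32 + 4/32 + 4/32 + 4/32 + 1/32 + 4/32 + 2/32 = 27/32 = 0.84375.
Kraft's inequality requires Σ ≤ 1; here Σ = 0.84375 ≤ 1, so such a prefix code exists.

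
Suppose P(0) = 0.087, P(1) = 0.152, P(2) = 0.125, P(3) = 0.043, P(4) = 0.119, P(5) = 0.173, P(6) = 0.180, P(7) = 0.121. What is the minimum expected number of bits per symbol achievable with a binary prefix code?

2.95 bits/symbol

Repeatedly combine the two least-probable nodes; the expected code length is the sum of the merged weights.
merge 43/1000 + 87/1000 → 13/100
merge 119/1000 + 121/1000 → 6/25
merge 1/8 + 13/100 → 51/200
merge 19/125 + 173/1000 → 13/40
merge 9/50 + 6/25 → 21/50
merge 51/200 + 13/40 → 29/50
merge 21/50 + 29/50 → 1
L = 13/100 + 6/25 + 51/200 + 13/40 + 21/50 + 29/50 + 1 = 59/20 = 2.95 bits/symbol.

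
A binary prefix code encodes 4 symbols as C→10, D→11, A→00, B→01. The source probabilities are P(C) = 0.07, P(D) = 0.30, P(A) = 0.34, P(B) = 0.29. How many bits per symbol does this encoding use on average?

2 bits/symbol

L̄ = Σ pᵢ·ℓᵢ = 0.07·2 + 0.30·2 + 0.34·2 + 0.29·2 = 2 bits/symbol.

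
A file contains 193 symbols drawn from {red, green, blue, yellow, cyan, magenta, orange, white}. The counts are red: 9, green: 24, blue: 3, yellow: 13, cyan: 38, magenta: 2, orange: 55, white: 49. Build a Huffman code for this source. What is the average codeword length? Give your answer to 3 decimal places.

2.503 bits/symbol

Probabilities are the counts divided by 193.
Repeatedly combine the two least-probable nodes; the expected code length is the sum of the merged weights.
merge 2/193 + 3/193 → 5/193
merge 5/193 + 9/193 → 14/193
merge 13/193 + 14/193 → 27/193
merge 24/193 + 27/193 → 51/193
merge 38/193 + 49/193 → 87/193
merge 51/193 + 55/193 → 106/193
merge 87/193 + 106/193 → 1
L = 5/193 + 14/193 + 27/193 + 51/193 + 87/193 + 106/193 + 1 = 483/193 ≈ 2.503 bits/symbol.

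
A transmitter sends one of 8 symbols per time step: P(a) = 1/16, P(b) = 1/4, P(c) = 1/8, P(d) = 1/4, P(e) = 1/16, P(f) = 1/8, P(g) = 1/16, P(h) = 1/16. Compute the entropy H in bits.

Each probability is a power of 1/2, so log₂(1/p) is an integer.
H = Σ p·log₂(1/p) = 1/16·4 + 1/4·2 + 1/8·3 + 1/4·2 + 1/16·4 + 1/8·3 + 1/16·4 + 1/16·4 = 2.75 bits.

2.75 bits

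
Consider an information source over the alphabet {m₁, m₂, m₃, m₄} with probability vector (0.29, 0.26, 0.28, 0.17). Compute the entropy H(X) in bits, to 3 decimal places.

1.972 bits

H = −Σ pᵢ log₂ pᵢ.
−0.29·log₂(0.29) = 0.5179
−0.26·log₂(0.26) = 0.5053
−0.28·log₂(0.28) = 0.5142
−0.17·log₂(0.17) = 0.4346
Sum ≈ 1.9720 → 1.972 bits.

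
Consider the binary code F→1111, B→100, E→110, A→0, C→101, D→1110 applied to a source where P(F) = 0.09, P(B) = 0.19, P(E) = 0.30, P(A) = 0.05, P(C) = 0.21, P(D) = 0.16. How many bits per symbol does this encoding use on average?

L̄ = Σ pᵢ·ℓᵢ = 0.09·4 + 0.19·3 + 0.30·3 + 0.05·1 + 0.21·3 + 0.16·4 = 3.15 bits/symbol.

3.15 bits/symbol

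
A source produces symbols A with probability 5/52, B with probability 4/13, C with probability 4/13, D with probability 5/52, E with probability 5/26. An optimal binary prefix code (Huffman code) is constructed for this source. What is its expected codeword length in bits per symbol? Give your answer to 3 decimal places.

2.192 bits/symbol

Repeatedly combine the two least-probable nodes; the expected code length is the sum of the merged weights.
merge 5/52 + 5/52 → 5/26
merge 5/26 + 5/26 → 5/13
merge 4/13 + 4/13 → 8/13
merge 5/13 + 8/13 → 1
L = 5/26 + 5/13 + 8/13 + 1 = 57/26 ≈ 2.192 bits/symbol.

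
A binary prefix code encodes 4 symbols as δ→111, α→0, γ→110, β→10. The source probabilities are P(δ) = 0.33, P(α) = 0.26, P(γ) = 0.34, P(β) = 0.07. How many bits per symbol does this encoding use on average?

2.41 bits/symbol

L̄ = Σ pᵢ·ℓᵢ = 0.33·3 + 0.26·1 + 0.34·3 + 0.07·2 = 2.41 bits/symbol.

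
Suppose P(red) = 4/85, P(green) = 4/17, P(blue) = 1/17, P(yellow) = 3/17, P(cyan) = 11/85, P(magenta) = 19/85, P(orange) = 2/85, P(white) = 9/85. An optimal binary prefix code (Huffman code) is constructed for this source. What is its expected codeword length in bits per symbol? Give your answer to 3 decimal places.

Repeatedly combine the two least-probable nodes; the expected code length is the sum of the merged weights.
merge 2/85 + 4/85 → 6/85
merge 1/17 + 6/85 → 11/85
merge 9/85 + 11/85 → 4/17
merge 11/85 + 3/17 → 26/85
merge 19/85 + 4/17 → 39/85
merge 4/17 + 26/85 → 46/85
merge 39/85 + 46/85 → 1
L = 6/85 + 11/85 + 4/17 + 26/85 + 39/85 + 46/85 + 1 = 233/85 ≈ 2.741 bits/symbol.

2.741 bits/symbol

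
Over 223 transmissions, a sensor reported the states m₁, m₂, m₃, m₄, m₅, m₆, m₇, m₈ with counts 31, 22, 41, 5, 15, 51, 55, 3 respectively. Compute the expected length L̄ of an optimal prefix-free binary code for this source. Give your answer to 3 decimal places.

2.664 bits/symbol

Probabilities are the counts divided by 223.
Repeatedly combine the two least-probable nodes; the expected code length is the sum of the merged weights.
merge 3/223 + 5/223 → 8/223
merge 8/223 + 15/223 → 23/223
merge 22/223 + 23/223 → 45/223
merge 31/223 + 41/223 → 72/223
merge 45/223 + 51/223 → 96/223
merge 55/223 + 72/223 → 127/223
merge 96/223 + 127/223 → 1
L = 8/223 + 23/223 + 45/223 + 72/223 + 96/223 + 127/223 + 1 = 594/223 ≈ 2.664 bits/symbol.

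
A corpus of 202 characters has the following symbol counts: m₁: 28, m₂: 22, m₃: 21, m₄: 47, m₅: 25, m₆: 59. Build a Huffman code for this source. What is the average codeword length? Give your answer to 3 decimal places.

2.475 bits/symbol

Probabilities are the counts divided by 202.
Repeatedly combine the two least-probable nodes; the expected code length is the sum of the merged weights.
merge 21/202 + 11/101 → 43/202
merge 25/202 + 14/101 → 53/202
merge 43/202 + 47/202 → 45/101
merge 53/202 + 59/202 → 56/101
merge 45/101 + 56/101 → 1
L = 43/202 + 53/202 + 45/101 + 56/101 + 1 = 250/101 ≈ 2.475 bits/symbol.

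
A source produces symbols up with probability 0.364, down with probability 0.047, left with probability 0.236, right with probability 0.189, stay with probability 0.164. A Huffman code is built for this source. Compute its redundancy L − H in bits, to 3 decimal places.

0.099 bits

Entropy H = −Σ p log₂ p ≈ 2.1117 bits.
Huffman merges: 47/1000+41/250→211/1000; 189/1000+211/1000→2/5; 59/250+91/250→3/5; 2/5+3/5→1. L = 2211/1000 ≈ 2.2110.
L − H = 2.2110 − 2.1117 = 0.099 bits.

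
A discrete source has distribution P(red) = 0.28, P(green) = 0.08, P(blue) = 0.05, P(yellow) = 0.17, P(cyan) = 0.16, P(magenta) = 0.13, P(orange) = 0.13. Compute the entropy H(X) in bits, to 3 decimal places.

2.645 bits

H = −Σ pᵢ log₂ pᵢ.
−0.28·log₂(0.28) = 0.5142
−0.08·log₂(0.08) = 0.2915
−0.05·log₂(0.05) = 0.2161
−0.17·log₂(0.17) = 0.4346
−0.16·log₂(0.16) = 0.4230
−0.13·log₂(0.13) = 0.3826
−0.13·log₂(0.13) = 0.3826
Sum ≈ 2.6447 → 2.645 bits.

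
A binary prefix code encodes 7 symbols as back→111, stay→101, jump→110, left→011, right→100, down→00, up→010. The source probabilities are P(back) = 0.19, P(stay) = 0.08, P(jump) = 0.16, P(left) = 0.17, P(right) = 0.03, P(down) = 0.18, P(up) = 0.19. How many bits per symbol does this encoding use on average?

2.82 bits/symbol

L̄ = Σ pᵢ·ℓᵢ = 0.19·3 + 0.08·3 + 0.16·3 + 0.17·3 + 0.03·3 + 0.18·2 + 0.19·3 = 2.82 bits/symbol.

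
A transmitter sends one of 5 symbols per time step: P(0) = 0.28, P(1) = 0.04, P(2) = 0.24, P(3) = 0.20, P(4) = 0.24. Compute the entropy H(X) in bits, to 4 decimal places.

2.1526 bits

H = −Σ pᵢ log₂ pᵢ.
−0.28·log₂(0.28) = 0.5142
−0.04·log₂(0.04) = 0.1858
−0.24·log₂(0.24) = 0.4941
−0.20·log₂(0.20) = 0.4644
−0.24·log₂(0.24) = 0.4941
Sum ≈ 2.1526 → 2.1526 bits.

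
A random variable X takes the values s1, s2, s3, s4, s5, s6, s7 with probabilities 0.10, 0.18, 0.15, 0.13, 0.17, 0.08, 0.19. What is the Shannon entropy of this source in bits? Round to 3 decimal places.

2.752 bits

H = −Σ pᵢ log₂ pᵢ.
−0.10·log₂(0.10) = 0.3322
−0.18·log₂(0.18) = 0.4453
−0.15·log₂(0.15) = 0.4105
−0.13·log₂(0.13) = 0.3826
−0.17·log₂(0.17) = 0.4346
−0.08·log₂(0.08) = 0.2915
−0.19·log₂(0.19) = 0.4552
Sum ≈ 2.7520 → 2.752 bits.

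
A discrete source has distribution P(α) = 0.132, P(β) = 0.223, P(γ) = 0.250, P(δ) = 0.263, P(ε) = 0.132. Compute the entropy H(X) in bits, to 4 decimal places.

2.2608 bits

H = −Σ pᵢ log₂ pᵢ.
−0.132·log₂(0.132) = 0.3856
−0.223·log₂(0.223) = 0.4828
−0.250·log₂(0.250) = 0.5000
−0.263·log₂(0.263) = 0.5068
−0.132·log₂(0.132) = 0.3856
Sum ≈ 2.2608 → 2.2608 bits.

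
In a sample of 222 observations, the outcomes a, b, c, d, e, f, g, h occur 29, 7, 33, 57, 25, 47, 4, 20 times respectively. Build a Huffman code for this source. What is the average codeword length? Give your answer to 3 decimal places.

2.721 bits/symbol

Probabilities are the counts divided by 222.
Repeatedly combine the two least-probable nodes; the expected code length is the sum of the merged weights.
merge 2/111 + 7/222 → 11/222
merge 11/222 + 10/111 → 31/222
merge 25/222 + 29/222 → 9/37
merge 31/222 + 11/74 → 32/111
merge 47/222 + 9/37 → 101/222
merge 19/74 + 32/111 → 121/222
merge 101/222 + 121/222 → 1
L = 11/222 + 31/222 + 9/37 + 32/111 + 101/222 + 121/222 + 1 = 302/111 ≈ 2.721 bits/symbol.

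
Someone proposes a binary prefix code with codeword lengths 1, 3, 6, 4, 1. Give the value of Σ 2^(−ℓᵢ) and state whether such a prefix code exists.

With common denominator 2^6 = 64: Σ 2^(−ℓᵢ) = 32/64 + 8/64 + 1/64 + 4/64 + 32/64 = 77/64 = 1.203125.
Kraft's inequality requires Σ ≤ 1; here Σ = 1.203125 > 1, so no such prefix code exists.

1.203125; no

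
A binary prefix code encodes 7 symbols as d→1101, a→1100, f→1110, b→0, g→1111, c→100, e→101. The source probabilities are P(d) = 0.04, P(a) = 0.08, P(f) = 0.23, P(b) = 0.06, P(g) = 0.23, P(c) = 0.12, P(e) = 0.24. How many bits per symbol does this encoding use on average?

L̄ = Σ pᵢ·ℓᵢ = 0.04·4 + 0.08·4 + 0.23·4 + 0.06·1 + 0.23·4 + 0.12·3 + 0.24·3 = 3.46 bits/symbol.

3.46 bits/symbol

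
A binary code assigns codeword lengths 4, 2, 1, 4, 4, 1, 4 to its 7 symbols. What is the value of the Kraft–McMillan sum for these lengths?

With common denominator 2^4 = 16: Σ 2^(−ℓᵢ) = 1/16 + 4/16 + 8/16 + 1/16 + 1/16 + 8/16 + 1/16 = 24/16 = 1.5.

1.5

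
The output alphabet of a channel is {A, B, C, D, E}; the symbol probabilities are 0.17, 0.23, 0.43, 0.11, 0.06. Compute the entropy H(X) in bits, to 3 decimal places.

H = −Σ pᵢ log₂ pᵢ.
−0.17·log₂(0.17) = 0.4346
−0.23·log₂(0.23) = 0.4877
−0.43·log₂(0.43) = 0.5236
−0.11·log₂(0.11) = 0.3503
−0.06·log₂(0.06) = 0.2435
Sum ≈ 2.0396 → 2.040 bits.

2.040 bits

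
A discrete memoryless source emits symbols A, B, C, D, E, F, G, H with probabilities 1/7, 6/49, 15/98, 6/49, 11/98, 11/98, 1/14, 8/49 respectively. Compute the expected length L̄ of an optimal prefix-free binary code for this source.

3 bits/symbol

Repeatedly combine the two least-probable nodes; the expected code length is the sum of the merged weights.
merge 1/14 + 11/98 → 9/49
merge 11/98 + 6/49 → 23/98
merge 6/49 + 1/7 → 13/49
merge 15/98 + 8/49 → 31/98
merge 9/49 + 23/98 → 41/98
merge 13/49 + 31/98 → 57/98
merge 41/98 + 57/98 → 1
L = 9/49 + 23/98 + 13/49 + 31/98 + 41/98 + 57/98 + 1 = 3 bits/symbol.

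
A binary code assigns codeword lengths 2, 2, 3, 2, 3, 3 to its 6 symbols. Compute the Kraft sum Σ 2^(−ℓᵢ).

1.125

With common denominator 2^3 = 8: Σ 2^(−ℓᵢ) = 2/8 + 2/8 + 1/8 + 2/8 + 1/8 + 1/8 = 9/8 = 1.125.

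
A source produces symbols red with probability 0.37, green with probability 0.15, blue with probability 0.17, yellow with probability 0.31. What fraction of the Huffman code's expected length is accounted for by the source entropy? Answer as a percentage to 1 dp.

97.4%

Entropy H = −Σ p log₂ p ≈ 1.8997 bits.
Huffman merges: 3/20+17/100→8/25; 31/100+8/25→63/100; 37/100+63/100→1. L = 39/20 ≈ 1.9500.
Efficiency = H/L = 1.8997/1.9500 = 97.4%.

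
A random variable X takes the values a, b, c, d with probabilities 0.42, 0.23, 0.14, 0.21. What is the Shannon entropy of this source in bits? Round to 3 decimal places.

H = −Σ pᵢ log₂ pᵢ.
−0.42·log₂(0.42) = 0.5256
−0.23·log₂(0.23) = 0.4877
−0.14·log₂(0.14) = 0.3971
−0.21·log₂(0.21) = 0.4728
Sum ≈ 1.8832 → 1.883 bits.

1.883 bits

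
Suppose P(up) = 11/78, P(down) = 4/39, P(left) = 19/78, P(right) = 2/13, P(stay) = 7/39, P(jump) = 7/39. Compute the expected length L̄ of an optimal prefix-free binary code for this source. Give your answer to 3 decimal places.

Repeatedly combine the two least-probable nodes; the expected code length is the sum of the merged weights.
merge 4/39 + 11/78 → 19/78
merge 2/13 + 7/39 → 1/3
merge 7/39 + 19/78 → 11/26
merge 19/78 + 1/3 → 15/26
merge 11/26 + 15/26 → 1
L = 19/78 + 1/3 + 11/26 + 15/26 + 1 = 67/26 ≈ 2.577 bits/symbol.

2.577 bits/symbol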